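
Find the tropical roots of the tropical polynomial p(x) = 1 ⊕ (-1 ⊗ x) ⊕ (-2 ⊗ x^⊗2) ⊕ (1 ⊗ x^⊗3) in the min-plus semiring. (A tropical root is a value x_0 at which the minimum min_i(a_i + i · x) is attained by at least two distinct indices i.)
Roots: {-3, 1, 2}

Each tropical root is a break point of the lower envelope of the lines y = a_i + i · x (there are 4 lines, with slopes 0, 1, ..., 3). Only the lines that attain the minimum somewhere contribute to roots; other lines are dominated. Here the surviving (envelope) indices are i = 3, i = 2, i = 1, i = 0.
Intersections between consecutive envelope lines give the roots: for adjacent envelope indices i < j the intersection is x = (a_i − a_j) / (j − i). Reading off the sorted break points: {-3, 1, 2}.
Verification: at each break x_0, at least two indices attain the minimum of min_i(a_i + i · x_0).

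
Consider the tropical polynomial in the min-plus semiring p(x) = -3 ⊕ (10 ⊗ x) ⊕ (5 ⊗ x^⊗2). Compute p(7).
p(7) = -3

A tropical monomial a ⊗ x^⊗i evaluates to a + i · x. Evaluating each term at x = 7:
  Term 0 contributes -3 + 0 · 7 = -3
  Term 1 contributes 10 + 1 · 7 = 17
  Term 2 contributes 5 + 2 · 7 = 19
p(7) = ⊕ of these = min[-3, 17, 19] = -3.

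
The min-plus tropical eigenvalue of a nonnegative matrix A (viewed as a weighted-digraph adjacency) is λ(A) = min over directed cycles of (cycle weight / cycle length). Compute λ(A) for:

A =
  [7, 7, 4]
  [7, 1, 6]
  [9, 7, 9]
λ(A) = 1

Enumerate directed cycles and compute their means (weight / length). Sample:
  cycle 0 → 0: weight = 7, length = 1, mean = 7/1 ≈ 7.000
  cycle 1 → 1: weight = 1, length = 1, mean = 1/1 ≈ 1.000
  cycle 2 → 2: weight = 9, length = 1, mean = 9/1 ≈ 9.000
  cycle 0 → 1 → 0: weight = 14, length = 2, mean = 14/2 ≈ 7.000
  cycle 0 → 2 → 0: weight = 13, length = 2, mean = 13/2 ≈ 6.500
  cycle 1 → 0 → 1: weight = 14, length = 2, mean = 14/2 ≈ 7.000
Minimum mean = 1.000, attained e.g. along the cycle 1 → 1 with weight 1 and length 1. So λ(A) = 1/1 = 1.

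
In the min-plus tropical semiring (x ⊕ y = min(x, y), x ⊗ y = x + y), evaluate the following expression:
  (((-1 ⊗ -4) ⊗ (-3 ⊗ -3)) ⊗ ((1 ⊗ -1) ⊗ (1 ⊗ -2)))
(((-1 ⊗ -4) ⊗ (-3 ⊗ -3)) ⊗ ((1 ⊗ -1) ⊗ (1 ⊗ -2))) = -12

Expand innermost to outermost. Recall ⊕ takes the minimum of its arguments and ⊗ takes their sum. Working out the expression (((-1 ⊗ -4) ⊗ (-3 ⊗ -3)) ⊗ ((1 ⊗ -1) ⊗ (1 ⊗ -2))) gives -12.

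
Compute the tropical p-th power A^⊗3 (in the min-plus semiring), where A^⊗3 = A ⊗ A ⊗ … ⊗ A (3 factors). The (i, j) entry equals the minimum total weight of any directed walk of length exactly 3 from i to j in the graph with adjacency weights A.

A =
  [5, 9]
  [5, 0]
A^⊗3 =
  [14, 9]
  [5, 0]

Each entry (A^⊗3)_ij equals the minimum over all length-3 walks i = v_0 → v_1 → … → v_3 = j of Σ_t A[v_t][v_{t+1}]. For example, for (i, j) = (0, 1) we minimise over 4 possible intermediate vertex sequences; the minimum is 9, attained along the walk 0 → 1 → 1 → 1.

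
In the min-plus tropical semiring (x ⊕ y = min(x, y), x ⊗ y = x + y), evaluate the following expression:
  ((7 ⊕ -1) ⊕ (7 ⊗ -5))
((7 ⊕ -1) ⊕ (7 ⊗ -5)) = -1

Expand innermost to outermost. Recall ⊕ takes the minimum of its arguments and ⊗ takes their sum. Working out the expression ((7 ⊕ -1) ⊕ (7 ⊗ -5)) gives -1.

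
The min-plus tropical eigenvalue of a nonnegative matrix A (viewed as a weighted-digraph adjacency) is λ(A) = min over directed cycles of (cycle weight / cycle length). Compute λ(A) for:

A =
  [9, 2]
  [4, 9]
λ(A) = 3

Enumerate directed cycles and compute their means (weight / length). Sample:
  cycle 0 → 0: weight = 9, length = 1, mean = 9/1 ≈ 9.000
  cycle 1 → 1: weight = 9, length = 1, mean = 9/1 ≈ 9.000
  cycle 0 → 1 → 0: weight = 6, length = 2, mean = 6/2 ≈ 3.000
  cycle 1 → 0 → 1: weight = 6, length = 2, mean = 6/2 ≈ 3.000
Minimum mean = 3.000, attained e.g. along the cycle 0 → 1 → 0 with weight 6 and length 2. So λ(A) = 6/2 = 3.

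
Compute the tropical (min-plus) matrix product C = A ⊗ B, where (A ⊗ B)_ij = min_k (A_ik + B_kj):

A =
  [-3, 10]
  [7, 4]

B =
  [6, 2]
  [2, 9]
A ⊗ B =
  [3, -1]
  [6, 9]

Apply the min-plus product entry-by-entry:
  C[0][0] = min over k of (A[0][0] + B[0][0] = -3 + 6 = 3, A[0][1] + B[1][0] = 10 + 2 = 12) = 3 (attained at k = 0)
  C[0][1] = min over k of (A[0][0] + B[0][1] = -3 + 2 = -1, A[0][1] + B[1][1] = 10 + 9 = 19) = -1 (attained at k = 0)
  C[1][0] = min over k of (A[1][0] + B[0][0] = 7 + 6 = 13, A[1][1] + B[1][0] = 4 + 2 = 6) = 6 (attained at k = 1)
  C[1][1] = min over k of (A[1][0] + B[0][1] = 7 + 2 = 9, A[1][1] + B[1][1] = 4 + 9 = 13) = 9 (attained at k = 0)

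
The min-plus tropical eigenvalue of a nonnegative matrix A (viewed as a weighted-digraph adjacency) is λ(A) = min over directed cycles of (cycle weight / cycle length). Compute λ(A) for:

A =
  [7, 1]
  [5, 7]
λ(A) = 3

Enumerate directed cycles and compute their means (weight / length). Sample:
  cycle 0 → 0: weight = 7, length = 1, mean = 7/1 ≈ 7.000
  cycle 1 → 1: weight = 7, length = 1, mean = 7/1 ≈ 7.000
  cycle 0 → 1 → 0: weight = 6, length = 2, mean = 6/2 ≈ 3.000
  cycle 1 → 0 → 1: weight = 6, length = 2, mean = 6/2 ≈ 3.000
Minimum mean = 3.000, attained e.g. along the cycle 0 → 1 → 0 with weight 6 and length 2. So λ(A) = 6/2 = 3.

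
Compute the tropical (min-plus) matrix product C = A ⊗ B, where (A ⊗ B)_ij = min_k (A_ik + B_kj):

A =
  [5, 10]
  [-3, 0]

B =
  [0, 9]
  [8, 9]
A ⊗ B =
  [5, 14]
  [-3, 6]

Apply the min-plus product entry-by-entry:
  C[0][0] = min over k of (A[0][0] + B[0][0] = 5 + 0 = 5, A[0][1] + B[1][0] = 10 + 8 = 18) = 5 (attained at k = 0)
  C[0][1] = min over k of (A[0][0] + B[0][1] = 5 + 9 = 14, A[0][1] + B[1][1] = 10 + 9 = 19) = 14 (attained at k = 0)
  C[1][0] = min over k of (A[1][0] + B[0][0] = -3 + 0 = -3, A[1][1] + B[1][0] = 0 + 8 = 8) = -3 (attained at k = 0)
  C[1][1] = min over k of (A[1][0] + B[0][1] = -3 + 9 = 6, A[1][1] + B[1][1] = 0 + 9 = 9) = 6 (attained at k = 0)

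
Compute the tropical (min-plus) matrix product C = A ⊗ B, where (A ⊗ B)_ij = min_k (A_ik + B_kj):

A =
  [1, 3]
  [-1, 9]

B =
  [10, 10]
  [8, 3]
A ⊗ B =
  [11, 6]
  [9, 9]

Apply the min-plus product entry-by-entry:
  C[0][0] = min over k of (A[0][0] + B[0][0] = 1 + 10 = 11, A[0][1] + B[1][0] = 3 + 8 = 11) = 11 (attained at k = 0)
  C[0][1] = min over k of (A[0][0] + B[0][1] = 1 + 10 = 11, A[0][1] + B[1][1] = 3 + 3 = 6) = 6 (attained at k = 1)
  C[1][0] = min over k of (A[1][0] + B[0][0] = -1 + 10 = 9, A[1][1] + B[1][0] = 9 + 8 = 17) = 9 (attained at k = 0)
  C[1][1] = min over k of (A[1][0] + B[0][1] = -1 + 10 = 9, A[1][1] + B[1][1] = 9 + 3 = 12) = 9 (attained at k = 0)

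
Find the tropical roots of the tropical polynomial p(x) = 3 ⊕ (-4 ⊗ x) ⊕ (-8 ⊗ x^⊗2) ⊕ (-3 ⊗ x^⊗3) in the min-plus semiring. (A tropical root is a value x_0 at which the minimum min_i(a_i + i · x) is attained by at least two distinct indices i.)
Roots: {-5, 4, 7}

Each tropical root is a break point of the lower envelope of the lines y = a_i + i · x (there are 4 lines, with slopes 0, 1, ..., 3). Only the lines that attain the minimum somewhere contribute to roots; other lines are dominated. Here the surviving (envelope) indices are i = 3, i = 2, i = 1, i = 0.
Intersections between consecutive envelope lines give the roots: for adjacent envelope indices i < j the intersection is x = (a_i − a_j) / (j − i). Reading off the sorted break points: {-5, 4, 7}.
Verification: at each break x_0, at least two indices attain the minimum of min_i(a_i + i · x_0).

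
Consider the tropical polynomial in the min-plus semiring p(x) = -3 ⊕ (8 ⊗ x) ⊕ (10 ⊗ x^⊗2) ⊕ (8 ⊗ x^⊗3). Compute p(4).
p(4) = -3

A tropical monomial a ⊗ x^⊗i evaluates to a + i · x. Evaluating each term at x = 4:
  Term 0 contributes -3 + 0 · 4 = -3
  Term 1 contributes 8 + 1 · 4 = 12
  Term 2 contributes 10 + 2 · 4 = 18
  Term 3 contributes 8 + 3 · 4 = 20
p(4) = ⊕ of these = min[-3, 12, 18, 20] = -3.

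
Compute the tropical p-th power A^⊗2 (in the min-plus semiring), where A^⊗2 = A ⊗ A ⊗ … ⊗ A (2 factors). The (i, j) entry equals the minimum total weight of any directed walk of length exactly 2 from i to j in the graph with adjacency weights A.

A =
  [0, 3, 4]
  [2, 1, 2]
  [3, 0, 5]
A^⊗2 =
  [0, 3, 4]
  [2, 2, 3]
  [2, 1, 2]

Each entry (A^⊗2)_ij equals the minimum over all length-2 walks i = v_0 → v_1 → … → v_2 = j of Σ_t A[v_t][v_{t+1}]. For example, for (i, j) = (0, 2) we minimise over 3 possible intermediate vertex sequences; the minimum is 4, attained along the walk 0 → 0 → 2.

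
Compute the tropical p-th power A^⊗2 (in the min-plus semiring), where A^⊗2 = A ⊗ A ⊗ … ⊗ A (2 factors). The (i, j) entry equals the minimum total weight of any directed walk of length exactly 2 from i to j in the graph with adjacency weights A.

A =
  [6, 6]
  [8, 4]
A^⊗2 =
  [12, 10]
  [12, 8]

Each entry (A^⊗2)_ij equals the minimum over all length-2 walks i = v_0 → v_1 → … → v_2 = j of Σ_t A[v_t][v_{t+1}]. For example, for (i, j) = (0, 1) we minimise over 2 possible intermediate vertex sequences; the minimum is 10, attained along the walk 0 → 1 → 1.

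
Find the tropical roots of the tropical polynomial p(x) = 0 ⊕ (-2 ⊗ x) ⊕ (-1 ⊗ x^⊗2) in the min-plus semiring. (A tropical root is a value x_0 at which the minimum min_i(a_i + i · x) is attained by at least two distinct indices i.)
Roots: {-1, 2}

Each tropical root is a break point of the lower envelope of the lines y = a_i + i · x (there are 3 lines, with slopes 0, 1, ..., 2). Only the lines that attain the minimum somewhere contribute to roots; other lines are dominated. Here the surviving (envelope) indices are i = 2, i = 1, i = 0.
Intersections between consecutive envelope lines give the roots: for adjacent envelope indices i < j the intersection is x = (a_i − a_j) / (j − i). Reading off the sorted break points: {-1, 2}.
Verification: at each break x_0, at least two indices attain the minimum of min_i(a_i + i · x_0).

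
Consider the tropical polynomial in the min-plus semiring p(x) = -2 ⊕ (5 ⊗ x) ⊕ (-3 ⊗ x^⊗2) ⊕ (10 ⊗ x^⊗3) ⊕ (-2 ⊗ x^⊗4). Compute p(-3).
p(-3) = -14

A tropical monomial a ⊗ x^⊗i evaluates to a + i · x. Evaluating each term at x = -3:
  Term 0 contributes -2 + 0 · -3 = -2
  Term 1 contributes 5 + 1 · -3 = 2
  Term 2 contributes -3 + 2 · -3 = -9
  Term 3 contributes 10 + 3 · -3 = 1
  Term 4 contributes -2 + 4 · -3 = -14
p(-3) = ⊕ of these = min[-2, 2, -9, 1, -14] = -14.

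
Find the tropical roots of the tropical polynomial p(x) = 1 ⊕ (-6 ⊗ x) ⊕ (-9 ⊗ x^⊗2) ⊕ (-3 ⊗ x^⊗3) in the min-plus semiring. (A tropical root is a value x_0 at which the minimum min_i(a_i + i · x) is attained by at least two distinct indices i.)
Roots: {-6, 3, 7}

Each tropical root is a break point of the lower envelope of the lines y = a_i + i · x (there are 4 lines, with slopes 0, 1, ..., 3). Only the lines that attain the minimum somewhere contribute to roots; other lines are dominated. Here the surviving (envelope) indices are i = 3, i = 2, i = 1, i = 0.
Intersections between consecutive envelope lines give the roots: for adjacent envelope indices i < j the intersection is x = (a_i − a_j) / (j − i). Reading off the sorted break points: {-6, 3, 7}.
Verification: at each break x_0, at least two indices attain the minimum of min_i(a_i + i · x_0).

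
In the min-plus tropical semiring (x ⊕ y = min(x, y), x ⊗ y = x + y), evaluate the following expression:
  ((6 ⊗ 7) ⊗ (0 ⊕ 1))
((6 ⊗ 7) ⊗ (0 ⊕ 1)) = 13

Expand innermost to outermost. Recall ⊕ takes the minimum of its arguments and ⊗ takes their sum. Working out the expression ((6 ⊗ 7) ⊗ (0 ⊕ 1)) gives 13.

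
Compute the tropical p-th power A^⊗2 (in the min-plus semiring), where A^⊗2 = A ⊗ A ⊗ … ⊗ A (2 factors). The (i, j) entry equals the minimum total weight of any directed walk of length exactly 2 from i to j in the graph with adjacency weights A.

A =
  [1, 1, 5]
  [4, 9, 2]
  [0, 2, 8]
A^⊗2 =
  [2, 2, 3]
  [2, 4, 9]
  [1, 1, 4]

Each entry (A^⊗2)_ij equals the minimum over all length-2 walks i = v_0 → v_1 → … → v_2 = j of Σ_t A[v_t][v_{t+1}]. For example, for (i, j) = (0, 2) we minimise over 3 possible intermediate vertex sequences; the minimum is 3, attained along the walk 0 → 1 → 2.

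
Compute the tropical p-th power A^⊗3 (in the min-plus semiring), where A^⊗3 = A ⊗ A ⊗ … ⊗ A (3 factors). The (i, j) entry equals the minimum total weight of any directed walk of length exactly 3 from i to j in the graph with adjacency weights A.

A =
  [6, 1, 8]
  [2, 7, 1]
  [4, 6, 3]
A^⊗3 =
  [6, 4, 5]
  [5, 6, 4]
  [7, 8, 6]

Each entry (A^⊗3)_ij equals the minimum over all length-3 walks i = v_0 → v_1 → … → v_3 = j of Σ_t A[v_t][v_{t+1}]. For example, for (i, j) = (0, 2) we minimise over 9 possible intermediate vertex sequences; the minimum is 5, attained along the walk 0 → 1 → 2 → 2.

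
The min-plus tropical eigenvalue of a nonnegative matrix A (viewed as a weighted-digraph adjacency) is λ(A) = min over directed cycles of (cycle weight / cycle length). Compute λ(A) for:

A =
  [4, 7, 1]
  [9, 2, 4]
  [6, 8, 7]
λ(A) = 2

Enumerate directed cycles and compute their means (weight / length). Sample:
  cycle 0 → 0: weight = 4, length = 1, mean = 4/1 ≈ 4.000
  cycle 1 → 1: weight = 2, length = 1, mean = 2/1 ≈ 2.000
  cycle 2 → 2: weight = 7, length = 1, mean = 7/1 ≈ 7.000
  cycle 0 → 1 → 0: weight = 16, length = 2, mean = 16/2 ≈ 8.000
  cycle 0 → 2 → 0: weight = 7, length = 2, mean = 7/2 ≈ 3.500
  cycle 1 → 0 → 1: weight = 16, length = 2, mean = 16/2 ≈ 8.000
Minimum mean = 2.000, attained e.g. along the cycle 1 → 1 with weight 2 and length 1. So λ(A) = 2/1 = 2.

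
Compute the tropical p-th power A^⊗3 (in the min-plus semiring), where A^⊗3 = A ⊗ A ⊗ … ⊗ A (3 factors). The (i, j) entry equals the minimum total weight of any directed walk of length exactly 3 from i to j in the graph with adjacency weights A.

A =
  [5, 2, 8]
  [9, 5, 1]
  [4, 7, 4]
A^⊗3 =
  [7, 10, 7]
  [9, 7, 9]
  [12, 10, 7]

Each entry (A^⊗3)_ij equals the minimum over all length-3 walks i = v_0 → v_1 → … → v_3 = j of Σ_t A[v_t][v_{t+1}]. For example, for (i, j) = (0, 2) we minimise over 9 possible intermediate vertex sequences; the minimum is 7, attained along the walk 0 → 1 → 2 → 2.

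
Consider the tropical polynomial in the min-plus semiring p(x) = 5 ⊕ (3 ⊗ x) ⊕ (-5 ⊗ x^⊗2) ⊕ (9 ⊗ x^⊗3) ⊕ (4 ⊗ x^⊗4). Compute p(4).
p(4) = 3

A tropical monomial a ⊗ x^⊗i evaluates to a + i · x. Evaluating each term at x = 4:
  Term 0 contributes 5 + 0 · 4 = 5
  Term 1 contributes 3 + 1 · 4 = 7
  Term 2 contributes -5 + 2 · 4 = 3
  Term 3 contributes 9 + 3 · 4 = 21
  Term 4 contributes 4 + 4 · 4 = 20
p(4) = ⊕ of these = min[5, 7, 3, 21, 20] = 3.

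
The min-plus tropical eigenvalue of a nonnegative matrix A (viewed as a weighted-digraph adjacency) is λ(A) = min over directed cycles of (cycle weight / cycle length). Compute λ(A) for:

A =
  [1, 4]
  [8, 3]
λ(A) = 1

Enumerate directed cycles and compute their means (weight / length). Sample:
  cycle 0 → 0: weight = 1, length = 1, mean = 1/1 ≈ 1.000
  cycle 1 → 1: weight = 3, length = 1, mean = 3/1 ≈ 3.000
  cycle 0 → 1 → 0: weight = 12, length = 2, mean = 12/2 ≈ 6.000
  cycle 1 → 0 → 1: weight = 12, length = 2, mean = 12/2 ≈ 6.000
Minimum mean = 1.000, attained e.g. along the cycle 0 → 0 with weight 1 and length 1. So λ(A) = 1/1 = 1.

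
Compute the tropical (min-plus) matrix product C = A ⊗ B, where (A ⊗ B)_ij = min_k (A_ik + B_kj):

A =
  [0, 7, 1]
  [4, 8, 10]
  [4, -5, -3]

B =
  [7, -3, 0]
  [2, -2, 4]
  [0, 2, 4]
A ⊗ B =
  [1, -3, 0]
  [10, 1, 4]
  [-3, -7, -1]

Apply the min-plus product entry-by-entry:
  C[0][0] = min over k of (A[0][0] + B[0][0] = 0 + 7 = 7, A[0][1] + B[1][0] = 7 + 2 = 9, A[0][2] + B[2][0] = 1 + 0 = 1) = 1 (attained at k = 2)
  C[0][1] = min over k of (A[0][0] + B[0][1] = 0 + -3 = -3, A[0][1] + B[1][1] = 7 + -2 = 5, A[0][2] + B[2][1] = 1 + 2 = 3) = -3 (attained at k = 0)
  C[0][2] = min over k of (A[0][0] + B[0][2] = 0 + 0 = 0, A[0][1] + B[1][2] = 7 + 4 = 11, A[0][2] + B[2][2] = 1 + 4 = 5) = 0 (attained at k = 0)
  C[1][0] = min over k of (A[1][0] + B[0][0] = 4 + 7 = 11, A[1][1] + B[1][0] = 8 + 2 = 10, A[1][2] + B[2][0] = 10 + 0 = 10) = 10 (attained at k = 1)
  C[1][1] = min over k of (A[1][0] + B[0][1] = 4 + -3 = 1, A[1][1] + B[1][1] = 8 + -2 = 6, A[1][2] + B[2][1] = 10 + 2 = 12) = 1 (attained at k = 0)
  C[1][2] = min over k of (A[1][0] + B[0][2] = 4 + 0 = 4, A[1][1] + B[1][2] = 8 + 4 = 12, A[1][2] + B[2][2] = 10 + 4 = 14) = 4 (attained at k = 0)
  C[2][0] = min over k of (A[2][0] + B[0][0] = 4 + 7 = 11, A[2][1] + B[1][0] = -5 + 2 = -3, A[2][2] + B[2][0] = -3 + 0 = -3) = -3 (attained at k = 1)
  C[2][1] = min over k of (A[2][0] + B[0][1] = 4 + -3 = 1, A[2][1] + B[1][1] = -5 + -2 = -7, A[2][2] + B[2][1] = -3 + 2 = -1) = -7 (attained at k = 1)
  C[2][2] = min over k of (A[2][0] + B[0][2] = 4 + 0 = 4, A[2][1] + B[1][2] = -5 + 4 = -1, A[2][2] + B[2][2] = -3 + 4 = 1) = -1 (attained at k = 1)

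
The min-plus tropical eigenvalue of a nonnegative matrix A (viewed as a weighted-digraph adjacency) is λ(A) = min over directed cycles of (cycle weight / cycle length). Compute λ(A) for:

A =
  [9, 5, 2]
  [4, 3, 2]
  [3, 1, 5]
λ(A) = 3/2

Enumerate directed cycles and compute their means (weight / length). Sample:
  cycle 0 → 0: weight = 9, length = 1, mean = 9/1 ≈ 9.000
  cycle 1 → 1: weight = 3, length = 1, mean = 3/1 ≈ 3.000
  cycle 2 → 2: weight = 5, length = 1, mean = 5/1 ≈ 5.000
  cycle 0 → 1 → 0: weight = 9, length = 2, mean = 9/2 ≈ 4.500
  cycle 0 → 2 → 0: weight = 5, length = 2, mean = 5/2 ≈ 2.500
  cycle 1 → 0 → 1: weight = 9, length = 2, mean = 9/2 ≈ 4.500
Minimum mean = 1.500, attained e.g. along the cycle 1 → 2 → 1 with weight 3 and length 2. So λ(A) = 3/2 = 3/2.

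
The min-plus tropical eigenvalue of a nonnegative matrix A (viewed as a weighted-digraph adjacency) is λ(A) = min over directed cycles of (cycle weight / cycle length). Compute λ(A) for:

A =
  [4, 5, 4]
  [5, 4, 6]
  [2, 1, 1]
λ(A) = 1

Enumerate directed cycles and compute their means (weight / length). Sample:
  cycle 0 → 0: weight = 4, length = 1, mean = 4/1 ≈ 4.000
  cycle 1 → 1: weight = 4, length = 1, mean = 4/1 ≈ 4.000
  cycle 2 → 2: weight = 1, length = 1, mean = 1/1 ≈ 1.000
  cycle 0 → 1 → 0: weight = 10, length = 2, mean = 10/2 ≈ 5.000
  cycle 0 → 2 → 0: weight = 6, length = 2, mean = 6/2 ≈ 3.000
  cycle 1 → 0 → 1: weight = 10, length = 2, mean = 10/2 ≈ 5.000
Minimum mean = 1.000, attained e.g. along the cycle 2 → 2 with weight 1 and length 1. So λ(A) = 1/1 = 1.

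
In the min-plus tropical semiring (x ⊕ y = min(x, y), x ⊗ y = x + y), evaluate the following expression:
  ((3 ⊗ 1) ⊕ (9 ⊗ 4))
((3 ⊗ 1) ⊕ (9 ⊗ 4)) = 4

Expand innermost to outermost. Recall ⊕ takes the minimum of its arguments and ⊗ takes their sum. Working out the expression ((3 ⊗ 1) ⊕ (9 ⊗ 4)) gives 4.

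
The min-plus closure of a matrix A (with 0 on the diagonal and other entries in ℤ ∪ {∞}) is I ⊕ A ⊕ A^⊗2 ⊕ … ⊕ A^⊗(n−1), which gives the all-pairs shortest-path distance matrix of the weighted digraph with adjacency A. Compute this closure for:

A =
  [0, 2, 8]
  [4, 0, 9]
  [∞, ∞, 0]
Closure =
  [0, 2, 8]
  [4, 0, 9]
  [∞, ∞, 0]

This is the Floyd-Warshall all-pairs shortest-path computation. For each intermediate vertex k = 0, 1, …, 2, update dist[i][j] ← min(dist[i][j], dist[i][k] + dist[k][j]). The final matrix gives, for each (i, j), the minimum total weight of any directed path from i to j (possibly empty when i = j).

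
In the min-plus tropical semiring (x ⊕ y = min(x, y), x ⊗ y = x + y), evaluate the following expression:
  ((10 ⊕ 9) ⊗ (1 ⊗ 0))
((10 ⊕ 9) ⊗ (1 ⊗ 0)) = 10

Expand innermost to outermost. Recall ⊕ takes the minimum of its arguments and ⊗ takes their sum. Working out the expression ((10 ⊕ 9) ⊗ (1 ⊗ 0)) gives 10.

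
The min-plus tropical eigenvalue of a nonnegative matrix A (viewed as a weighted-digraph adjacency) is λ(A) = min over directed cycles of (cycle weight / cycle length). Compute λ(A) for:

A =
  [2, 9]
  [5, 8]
λ(A) = 2

Enumerate directed cycles and compute their means (weight / length). Sample:
  cycle 0 → 0: weight = 2, length = 1, mean = 2/1 ≈ 2.000
  cycle 1 → 1: weight = 8, length = 1, mean = 8/1 ≈ 8.000
  cycle 0 → 1 → 0: weight = 14, length = 2, mean = 14/2 ≈ 7.000
  cycle 1 → 0 → 1: weight = 14, length = 2, mean = 14/2 ≈ 7.000
Minimum mean = 2.000, attained e.g. along the cycle 0 → 0 with weight 2 and length 1. So λ(A) = 2/1 = 2.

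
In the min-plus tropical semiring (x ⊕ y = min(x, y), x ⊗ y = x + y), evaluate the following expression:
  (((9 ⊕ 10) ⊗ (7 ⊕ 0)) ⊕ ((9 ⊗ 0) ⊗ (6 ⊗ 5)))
(((9 ⊕ 10) ⊗ (7 ⊕ 0)) ⊕ ((9 ⊗ 0) ⊗ (6 ⊗ 5))) = 9

Expand innermost to outermost. Recall ⊕ takes the minimum of its arguments and ⊗ takes their sum. Working out the expression (((9 ⊕ 10) ⊗ (7 ⊕ 0)) ⊕ ((9 ⊗ 0) ⊗ (6 ⊗ 5))) gives 9.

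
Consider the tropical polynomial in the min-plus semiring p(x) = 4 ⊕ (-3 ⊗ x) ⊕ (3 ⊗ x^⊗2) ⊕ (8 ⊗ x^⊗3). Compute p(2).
p(2) = -1

A tropical monomial a ⊗ x^⊗i evaluates to a + i · x. Evaluating each term at x = 2:
  Term 0 contributes 4 + 0 · 2 = 4
  Term 1 contributes -3 + 1 · 2 = -1
  Term 2 contributes 3 + 2 · 2 = 7
  Term 3 contributes 8 + 3 · 2 = 14
p(2) = ⊕ of these = min[4, -1, 7, 14] = -1.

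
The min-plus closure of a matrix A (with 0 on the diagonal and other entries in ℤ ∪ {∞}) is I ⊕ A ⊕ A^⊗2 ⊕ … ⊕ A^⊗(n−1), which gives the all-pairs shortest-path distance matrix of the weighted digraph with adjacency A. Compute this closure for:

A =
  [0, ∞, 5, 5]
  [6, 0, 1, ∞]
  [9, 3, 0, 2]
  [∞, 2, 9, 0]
Closure =
  [0, 7, 5, 5]
  [6, 0, 1, 3]
  [9, 3, 0, 2]
  [8, 2, 3, 0]

This is the Floyd-Warshall all-pairs shortest-path computation. For each intermediate vertex k = 0, 1, …, 3, update dist[i][j] ← min(dist[i][j], dist[i][k] + dist[k][j]). The final matrix gives, for each (i, j), the minimum total weight of any directed path from i to j (possibly empty when i = j).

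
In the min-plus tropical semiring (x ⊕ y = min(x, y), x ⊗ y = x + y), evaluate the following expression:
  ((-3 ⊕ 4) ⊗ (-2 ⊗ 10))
((-3 ⊕ 4) ⊗ (-2 ⊗ 10)) = 5

Expand innermost to outermost. Recall ⊕ takes the minimum of its arguments and ⊗ takes their sum. Working out the expression ((-3 ⊕ 4) ⊗ (-2 ⊗ 10)) gives 5.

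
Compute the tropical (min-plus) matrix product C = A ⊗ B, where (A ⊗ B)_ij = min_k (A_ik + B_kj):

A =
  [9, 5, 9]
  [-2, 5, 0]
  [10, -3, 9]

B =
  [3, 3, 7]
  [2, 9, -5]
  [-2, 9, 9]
A ⊗ B =
  [7, 12, 0]
  [-2, 1, 0]
  [-1, 6, -8]

Apply the min-plus product entry-by-entry:
  C[0][0] = min over k of (A[0][0] + B[0][0] = 9 + 3 = 12, A[0][1] + B[1][0] = 5 + 2 = 7, A[0][2] + B[2][0] = 9 + -2 = 7) = 7 (attained at k = 1)
  C[0][1] = min over k of (A[0][0] + B[0][1] = 9 + 3 = 12, A[0][1] + B[1][1] = 5 + 9 = 14, A[0][2] + B[2][1] = 9 + 9 = 18) = 12 (attained at k = 0)
  C[0][2] = min over k of (A[0][0] + B[0][2] = 9 + 7 = 16, A[0][1] + B[1][2] = 5 + -5 = 0, A[0][2] + B[2][2] = 9 + 9 = 18) = 0 (attained at k = 1)
  C[1][0] = min over k of (A[1][0] + B[0][0] = -2 + 3 = 1, A[1][1] + B[1][0] = 5 + 2 = 7, A[1][2] + B[2][0] = 0 + -2 = -2) = -2 (attained at k = 2)
  C[1][1] = min over k of (A[1][0] + B[0][1] = -2 + 3 = 1, A[1][1] + B[1][1] = 5 + 9 = 14, A[1][2] + B[2][1] = 0 + 9 = 9) = 1 (attained at k = 0)
  C[1][2] = min over k of (A[1][0] + B[0][2] = -2 + 7 = 5, A[1][1] + B[1][2] = 5 + -5 = 0, A[1][2] + B[2][2] = 0 + 9 = 9) = 0 (attained at k = 1)
  C[2][0] = min over k of (A[2][0] + B[0][0] = 10 + 3 = 13, A[2][1] + B[1][0] = -3 + 2 = -1, A[2][2] + B[2][0] = 9 + -2 = 7) = -1 (attained at k = 1)
  C[2][1] = min over k of (A[2][0] + B[0][1] = 10 + 3 = 13, A[2][1] + B[1][1] = -3 + 9 = 6, A[2][2] + B[2][1] = 9 + 9 = 18) = 6 (attained at k = 1)
  C[2][2] = min over k of (A[2][0] + B[0][2] = 10 + 7 = 17, A[2][1] + B[1][2] = -3 + -5 = -8, A[2][2] + B[2][2] = 9 + 9 = 18) = -8 (attained at k = 1)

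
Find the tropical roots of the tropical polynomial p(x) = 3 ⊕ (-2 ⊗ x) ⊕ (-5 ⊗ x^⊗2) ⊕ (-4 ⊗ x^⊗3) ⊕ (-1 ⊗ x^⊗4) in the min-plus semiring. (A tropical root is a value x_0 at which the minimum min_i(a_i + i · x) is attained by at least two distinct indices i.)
Roots: {-3, -1, 3, 5}

Each tropical root is a break point of the lower envelope of the lines y = a_i + i · x (there are 5 lines, with slopes 0, 1, ..., 4). Only the lines that attain the minimum somewhere contribute to roots; other lines are dominated. Here the surviving (envelope) indices are i = 4, i = 3, i = 2, i = 1, i = 0.
Intersections between consecutive envelope lines give the roots: for adjacent envelope indices i < j the intersection is x = (a_i − a_j) / (j − i). Reading off the sorted break points: {-3, -1, 3, 5}.
Verification: at each break x_0, at least two indices attain the minimum of min_i(a_i + i · x_0).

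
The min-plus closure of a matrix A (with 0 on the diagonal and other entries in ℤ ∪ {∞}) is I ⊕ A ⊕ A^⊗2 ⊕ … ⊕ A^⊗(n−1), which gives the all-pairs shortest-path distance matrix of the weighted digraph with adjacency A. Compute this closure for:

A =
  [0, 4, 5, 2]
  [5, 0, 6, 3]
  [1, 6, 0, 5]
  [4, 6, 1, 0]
Closure =
  [0, 4, 3, 2]
  [5, 0, 4, 3]
  [1, 5, 0, 3]
  [2, 6, 1, 0]

This is the Floyd-Warshall all-pairs shortest-path computation. For each intermediate vertex k = 0, 1, …, 3, update dist[i][j] ← min(dist[i][j], dist[i][k] + dist[k][j]). The final matrix gives, for each (i, j), the minimum total weight of any directed path from i to j (possibly empty when i = j).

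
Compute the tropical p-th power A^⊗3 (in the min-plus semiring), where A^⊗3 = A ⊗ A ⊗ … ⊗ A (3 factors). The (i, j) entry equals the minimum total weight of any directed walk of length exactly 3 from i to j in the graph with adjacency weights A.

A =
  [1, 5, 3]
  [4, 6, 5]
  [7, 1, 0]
A^⊗3 =
  [3, 4, 3]
  [6, 6, 5]
  [5, 1, 0]

Each entry (A^⊗3)_ij equals the minimum over all length-3 walks i = v_0 → v_1 → … → v_3 = j of Σ_t A[v_t][v_{t+1}]. For example, for (i, j) = (0, 2) we minimise over 9 possible intermediate vertex sequences; the minimum is 3, attained along the walk 0 → 2 → 2 → 2.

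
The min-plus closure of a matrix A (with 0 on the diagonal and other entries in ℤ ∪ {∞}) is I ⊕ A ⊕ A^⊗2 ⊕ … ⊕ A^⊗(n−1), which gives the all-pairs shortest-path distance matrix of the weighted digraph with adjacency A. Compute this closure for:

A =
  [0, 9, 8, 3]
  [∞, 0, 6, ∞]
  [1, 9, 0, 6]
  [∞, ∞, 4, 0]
Closure =
  [0, 9, 7, 3]
  [7, 0, 6, 10]
  [1, 9, 0, 4]
  [5, 13, 4, 0]

This is the Floyd-Warshall all-pairs shortest-path computation. For each intermediate vertex k = 0, 1, …, 3, update dist[i][j] ← min(dist[i][j], dist[i][k] + dist[k][j]). The final matrix gives, for each (i, j), the minimum total weight of any directed path from i to j (possibly empty when i = j).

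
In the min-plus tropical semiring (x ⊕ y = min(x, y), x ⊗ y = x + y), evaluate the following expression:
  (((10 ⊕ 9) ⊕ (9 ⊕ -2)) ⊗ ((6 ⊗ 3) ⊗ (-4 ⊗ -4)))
(((10 ⊕ 9) ⊕ (9 ⊕ -2)) ⊗ ((6 ⊗ 3) ⊗ (-4 ⊗ -4))) = -1

Expand innermost to outermost. Recall ⊕ takes the minimum of its arguments and ⊗ takes their sum. Working out the expression (((10 ⊕ 9) ⊕ (9 ⊕ -2)) ⊗ ((6 ⊗ 3) ⊗ (-4 ⊗ -4))) gives -1.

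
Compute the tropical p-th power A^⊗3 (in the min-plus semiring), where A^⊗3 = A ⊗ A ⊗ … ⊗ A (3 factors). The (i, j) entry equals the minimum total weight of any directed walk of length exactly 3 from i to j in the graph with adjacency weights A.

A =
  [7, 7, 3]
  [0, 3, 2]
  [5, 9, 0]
A^⊗3 =
  [8, 12, 3]
  [6, 9, 2]
  [5, 9, 0]

Each entry (A^⊗3)_ij equals the minimum over all length-3 walks i = v_0 → v_1 → … → v_3 = j of Σ_t A[v_t][v_{t+1}]. For example, for (i, j) = (0, 2) we minimise over 9 possible intermediate vertex sequences; the minimum is 3, attained along the walk 0 → 2 → 2 → 2.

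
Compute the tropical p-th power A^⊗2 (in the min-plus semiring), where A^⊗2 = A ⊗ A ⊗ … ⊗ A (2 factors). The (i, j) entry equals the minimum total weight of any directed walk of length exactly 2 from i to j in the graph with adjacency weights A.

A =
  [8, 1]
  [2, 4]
A^⊗2 =
  [3, 5]
  [6, 3]

Each entry (A^⊗2)_ij equals the minimum over all length-2 walks i = v_0 → v_1 → … → v_2 = j of Σ_t A[v_t][v_{t+1}]. For example, for (i, j) = (0, 1) we minimise over 2 possible intermediate vertex sequences; the minimum is 5, attained along the walk 0 → 1 → 1.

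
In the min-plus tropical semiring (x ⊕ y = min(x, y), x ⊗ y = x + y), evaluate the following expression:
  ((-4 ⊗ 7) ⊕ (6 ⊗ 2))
((-4 ⊗ 7) ⊕ (6 ⊗ 2)) = 3

Expand innermost to outermost. Recall ⊕ takes the minimum of its arguments and ⊗ takes their sum. Working out the expression ((-4 ⊗ 7) ⊕ (6 ⊗ 2)) gives 3.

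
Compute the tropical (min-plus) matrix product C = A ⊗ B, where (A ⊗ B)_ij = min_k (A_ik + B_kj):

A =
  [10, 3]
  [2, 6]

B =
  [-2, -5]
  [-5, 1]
A ⊗ B =
  [-2, 4]
  [0, -3]

Apply the min-plus product entry-by-entry:
  C[0][0] = min over k of (A[0][0] + B[0][0] = 10 + -2 = 8, A[0][1] + B[1][0] = 3 + -5 = -2) = -2 (attained at k = 1)
  C[0][1] = min over k of (A[0][0] + B[0][1] = 10 + -5 = 5, A[0][1] + B[1][1] = 3 + 1 = 4) = 4 (attained at k = 1)
  C[1][0] = min over k of (A[1][0] + B[0][0] = 2 + -2 = 0, A[1][1] + B[1][0] = 6 + -5 = 1) = 0 (attained at k = 0)
  C[1][1] = min over k of (A[1][0] + B[0][1] = 2 + -5 = -3, A[1][1] + B[1][1] = 6 + 1 = 7) = -3 (attained at k = 0)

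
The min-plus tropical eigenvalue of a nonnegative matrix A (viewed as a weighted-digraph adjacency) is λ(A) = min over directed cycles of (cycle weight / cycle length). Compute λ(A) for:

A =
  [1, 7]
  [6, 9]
λ(A) = 1

Enumerate directed cycles and compute their means (weight / length). Sample:
  cycle 0 → 0: weight = 1, length = 1, mean = 1/1 ≈ 1.000
  cycle 1 → 1: weight = 9, length = 1, mean = 9/1 ≈ 9.000
  cycle 0 → 1 → 0: weight = 13, length = 2, mean = 13/2 ≈ 6.500
  cycle 1 → 0 → 1: weight = 13, length = 2, mean = 13/2 ≈ 6.500
Minimum mean = 1.000, attained e.g. along the cycle 0 → 0 with weight 1 and length 1. So λ(A) = 1/1 = 1.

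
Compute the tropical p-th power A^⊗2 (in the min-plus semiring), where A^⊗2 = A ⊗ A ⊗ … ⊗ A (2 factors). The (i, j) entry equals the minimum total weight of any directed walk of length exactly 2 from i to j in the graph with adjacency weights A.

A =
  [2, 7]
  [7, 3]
A^⊗2 =
  [4, 9]
  [9, 6]

Each entry (A^⊗2)_ij equals the minimum over all length-2 walks i = v_0 → v_1 → … → v_2 = j of Σ_t A[v_t][v_{t+1}]. For example, for (i, j) = (0, 1) we minimise over 2 possible intermediate vertex sequences; the minimum is 9, attained along the walk 0 → 0 → 1.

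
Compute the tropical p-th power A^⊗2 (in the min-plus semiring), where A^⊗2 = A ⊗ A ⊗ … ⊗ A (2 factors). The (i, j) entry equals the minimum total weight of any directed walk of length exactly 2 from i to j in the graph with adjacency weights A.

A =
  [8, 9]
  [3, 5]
A^⊗2 =
  [12, 14]
  [8, 10]

Each entry (A^⊗2)_ij equals the minimum over all length-2 walks i = v_0 → v_1 → … → v_2 = j of Σ_t A[v_t][v_{t+1}]. For example, for (i, j) = (0, 1) we minimise over 2 possible intermediate vertex sequences; the minimum is 14, attained along the walk 0 → 1 → 1.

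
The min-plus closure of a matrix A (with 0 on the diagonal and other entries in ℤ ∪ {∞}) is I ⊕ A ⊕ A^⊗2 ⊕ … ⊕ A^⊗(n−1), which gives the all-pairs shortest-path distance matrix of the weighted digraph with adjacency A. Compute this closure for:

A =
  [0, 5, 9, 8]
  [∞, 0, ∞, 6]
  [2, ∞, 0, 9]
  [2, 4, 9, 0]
Closure =
  [0, 5, 9, 8]
  [8, 0, 15, 6]
  [2, 7, 0, 9]
  [2, 4, 9, 0]

This is the Floyd-Warshall all-pairs shortest-path computation. For each intermediate vertex k = 0, 1, …, 3, update dist[i][j] ← min(dist[i][j], dist[i][k] + dist[k][j]). The final matrix gives, for each (i, j), the minimum total weight of any directed path from i to j (possibly empty when i = j).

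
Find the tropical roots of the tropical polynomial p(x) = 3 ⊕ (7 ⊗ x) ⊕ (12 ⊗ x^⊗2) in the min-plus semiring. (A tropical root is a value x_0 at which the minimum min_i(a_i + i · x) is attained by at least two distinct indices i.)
Roots: {-5, -4}

Each tropical root is a break point of the lower envelope of the lines y = a_i + i · x (there are 3 lines, with slopes 0, 1, ..., 2). Only the lines that attain the minimum somewhere contribute to roots; other lines are dominated. Here the surviving (envelope) indices are i = 2, i = 1, i = 0.
Intersections between consecutive envelope lines give the roots: for adjacent envelope indices i < j the intersection is x = (a_i − a_j) / (j − i). Reading off the sorted break points: {-5, -4}.
Verification: at each break x_0, at least two indices attain the minimum of min_i(a_i + i · x_0).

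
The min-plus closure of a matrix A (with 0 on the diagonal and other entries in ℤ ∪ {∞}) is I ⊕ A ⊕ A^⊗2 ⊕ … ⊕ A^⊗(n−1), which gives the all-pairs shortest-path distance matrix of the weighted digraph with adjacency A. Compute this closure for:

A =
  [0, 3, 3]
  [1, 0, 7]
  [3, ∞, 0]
Closure =
  [0, 3, 3]
  [1, 0, 4]
  [3, 6, 0]

This is the Floyd-Warshall all-pairs shortest-path computation. For each intermediate vertex k = 0, 1, …, 2, update dist[i][j] ← min(dist[i][j], dist[i][k] + dist[k][j]). The final matrix gives, for each (i, j), the minimum total weight of any directed path from i to j (possibly empty when i = j).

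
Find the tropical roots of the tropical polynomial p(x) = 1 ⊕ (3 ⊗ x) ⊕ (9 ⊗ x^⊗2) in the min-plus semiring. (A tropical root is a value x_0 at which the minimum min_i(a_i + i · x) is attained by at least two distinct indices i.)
Roots: {-6, -2}

Each tropical root is a break point of the lower envelope of the lines y = a_i + i · x (there are 3 lines, with slopes 0, 1, ..., 2). Only the lines that attain the minimum somewhere contribute to roots; other lines are dominated. Here the surviving (envelope) indices are i = 2, i = 1, i = 0.
Intersections between consecutive envelope lines give the roots: for adjacent envelope indices i < j the intersection is x = (a_i − a_j) / (j − i). Reading off the sorted break points: {-6, -2}.
Verification: at each break x_0, at least two indices attain the minimum of min_i(a_i + i · x_0).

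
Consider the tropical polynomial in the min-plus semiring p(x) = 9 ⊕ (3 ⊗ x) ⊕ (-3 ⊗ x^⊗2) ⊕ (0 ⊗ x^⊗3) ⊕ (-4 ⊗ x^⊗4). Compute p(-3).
p(-3) = -16

A tropical monomial a ⊗ x^⊗i evaluates to a + i · x. Evaluating each term at x = -3:
  Term 0 contributes 9 + 0 · -3 = 9
  Term 1 contributes 3 + 1 · -3 = 0
  Term 2 contributes -3 + 2 · -3 = -9
  Term 3 contributes 0 + 3 · -3 = -9
  Term 4 contributes -4 + 4 · -3 = -16
p(-3) = ⊕ of these = min[9, 0, -9, -9, -16] = -16.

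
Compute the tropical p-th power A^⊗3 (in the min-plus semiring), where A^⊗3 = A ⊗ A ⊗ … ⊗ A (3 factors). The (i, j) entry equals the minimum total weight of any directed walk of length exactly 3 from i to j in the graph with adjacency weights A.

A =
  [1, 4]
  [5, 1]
A^⊗3 =
  [3, 6]
  [7, 3]

Each entry (A^⊗3)_ij equals the minimum over all length-3 walks i = v_0 → v_1 → … → v_3 = j of Σ_t A[v_t][v_{t+1}]. For example, for (i, j) = (0, 1) we minimise over 4 possible intermediate vertex sequences; the minimum is 6, attained along the walk 0 → 0 → 0 → 1.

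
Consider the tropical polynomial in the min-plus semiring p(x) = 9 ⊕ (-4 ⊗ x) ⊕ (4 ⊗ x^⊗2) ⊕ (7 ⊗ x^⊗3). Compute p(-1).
p(-1) = -5

A tropical monomial a ⊗ x^⊗i evaluates to a + i · x. Evaluating each term at x = -1:
  Term 0 contributes 9 + 0 · -1 = 9
  Term 1 contributes -4 + 1 · -1 = -5
  Term 2 contributes 4 + 2 · -1 = 2
  Term 3 contributes 7 + 3 · -1 = 4
p(-1) = ⊕ of these = min[9, -5, 2, 4] = -5.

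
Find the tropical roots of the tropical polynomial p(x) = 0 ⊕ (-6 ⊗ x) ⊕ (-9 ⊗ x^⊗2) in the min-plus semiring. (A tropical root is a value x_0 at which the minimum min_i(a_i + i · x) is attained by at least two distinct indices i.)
Roots: {3, 6}

Each tropical root is a break point of the lower envelope of the lines y = a_i + i · x (there are 3 lines, with slopes 0, 1, ..., 2). Only the lines that attain the minimum somewhere contribute to roots; other lines are dominated. Here the surviving (envelope) indices are i = 2, i = 1, i = 0.
Intersections between consecutive envelope lines give the roots: for adjacent envelope indices i < j the intersection is x = (a_i − a_j) / (j − i). Reading off the sorted break points: {3, 6}.
Verification: at each break x_0, at least two indices attain the minimum of min_i(a_i + i · x_0).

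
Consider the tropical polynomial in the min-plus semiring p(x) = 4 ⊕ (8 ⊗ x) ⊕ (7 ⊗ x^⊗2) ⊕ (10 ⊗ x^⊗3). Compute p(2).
p(2) = 4

A tropical monomial a ⊗ x^⊗i evaluates to a + i · x. Evaluating each term at x = 2:
  Term 0 contributes 4 + 0 · 2 = 4
  Term 1 contributes 8 + 1 · 2 = 10
  Term 2 contributes 7 + 2 · 2 = 11
  Term 3 contributes 10 + 3 · 2 = 16
p(2) = ⊕ of these = min[4, 10, 11, 16] = 4.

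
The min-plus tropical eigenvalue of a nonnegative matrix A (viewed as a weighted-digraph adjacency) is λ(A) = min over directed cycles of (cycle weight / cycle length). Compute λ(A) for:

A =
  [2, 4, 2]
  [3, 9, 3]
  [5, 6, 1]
λ(A) = 1

Enumerate directed cycles and compute their means (weight / length). Sample:
  cycle 0 → 0: weight = 2, length = 1, mean = 2/1 ≈ 2.000
  cycle 1 → 1: weight = 9, length = 1, mean = 9/1 ≈ 9.000
  cycle 2 → 2: weight = 1, length = 1, mean = 1/1 ≈ 1.000
  cycle 0 → 1 → 0: weight = 7, length = 2, mean = 7/2 ≈ 3.500
  cycle 0 → 2 → 0: weight = 7, length = 2, mean = 7/2 ≈ 3.500
  cycle 1 → 0 → 1: weight = 7, length = 2, mean = 7/2 ≈ 3.500
Minimum mean = 1.000, attained e.g. along the cycle 2 → 2 with weight 1 and length 1. So λ(A) = 1/1 = 1.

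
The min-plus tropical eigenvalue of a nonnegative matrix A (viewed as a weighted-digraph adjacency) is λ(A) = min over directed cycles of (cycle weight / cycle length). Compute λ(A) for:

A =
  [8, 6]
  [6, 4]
λ(A) = 4

Enumerate directed cycles and compute their means (weight / length). Sample:
  cycle 0 → 0: weight = 8, length = 1, mean = 8/1 ≈ 8.000
  cycle 1 → 1: weight = 4, length = 1, mean = 4/1 ≈ 4.000
  cycle 0 → 1 → 0: weight = 12, length = 2, mean = 12/2 ≈ 6.000
  cycle 1 → 0 → 1: weight = 12, length = 2, mean = 12/2 ≈ 6.000
Minimum mean = 4.000, attained e.g. along the cycle 1 → 1 with weight 4 and length 1. So λ(A) = 4/1 = 4.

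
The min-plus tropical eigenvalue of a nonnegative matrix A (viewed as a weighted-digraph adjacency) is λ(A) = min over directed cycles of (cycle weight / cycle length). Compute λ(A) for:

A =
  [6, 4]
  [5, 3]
λ(A) = 3

Enumerate directed cycles and compute their means (weight / length). Sample:
  cycle 0 → 0: weight = 6, length = 1, mean = 6/1 ≈ 6.000
  cycle 1 → 1: weight = 3, length = 1, mean = 3/1 ≈ 3.000
  cycle 0 → 1 → 0: weight = 9, length = 2, mean = 9/2 ≈ 4.500
  cycle 1 → 0 → 1: weight = 9, length = 2, mean = 9/2 ≈ 4.500
Minimum mean = 3.000, attained e.g. along the cycle 1 → 1 with weight 3 and length 1. So λ(A) = 3/1 = 3.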